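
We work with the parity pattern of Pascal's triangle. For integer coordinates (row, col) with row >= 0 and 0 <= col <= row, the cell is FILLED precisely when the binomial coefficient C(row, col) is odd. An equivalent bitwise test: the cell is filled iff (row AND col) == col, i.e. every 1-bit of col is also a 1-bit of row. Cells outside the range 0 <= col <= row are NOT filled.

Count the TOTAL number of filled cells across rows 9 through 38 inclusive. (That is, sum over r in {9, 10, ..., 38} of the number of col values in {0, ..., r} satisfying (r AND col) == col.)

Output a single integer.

Answer: 252

Derivation:
r9=1001 pc2: +4 =4
r10=1010 pc2: +4 =8
r11=1011 pc3: +8 =16
r12=1100 pc2: +4 =20
r13=1101 pc3: +8 =28
r14=1110 pc3: +8 =36
r15=1111 pc4: +16 =52
r16=10000 pc1: +2 =54
r17=10001 pc2: +4 =58
r18=10010 pc2: +4 =62
r19=10011 pc3: +8 =70
r20=10100 pc2: +4 =74
r21=10101 pc3: +8 =82
r22=10110 pc3: +8 =90
r23=10111 pc4: +16 =106
r24=11000 pc2: +4 =110
r25=11001 pc3: +8 =118
r26=11010 pc3: +8 =126
r27=11011 pc4: +16 =142
r28=11100 pc3: +8 =150
r29=11101 pc4: +16 =166
r30=11110 pc4: +16 =182
r31=11111 pc5: +32 =214
r32=100000 pc1: +2 =216
r33=100001 pc2: +4 =220
r34=100010 pc2: +4 =224
r35=100011 pc3: +8 =232
r36=100100 pc2: +4 =236
r37=100101 pc3: +8 =244
r38=100110 pc3: +8 =252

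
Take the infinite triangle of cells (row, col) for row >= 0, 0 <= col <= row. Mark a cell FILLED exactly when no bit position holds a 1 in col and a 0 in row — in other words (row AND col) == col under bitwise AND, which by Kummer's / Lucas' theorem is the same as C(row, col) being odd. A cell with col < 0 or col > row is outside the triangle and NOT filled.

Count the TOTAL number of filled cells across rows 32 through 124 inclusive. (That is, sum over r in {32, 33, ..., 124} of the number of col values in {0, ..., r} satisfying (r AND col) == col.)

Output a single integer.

Answer: 1688

Derivation:
r32=100000 pc1: +2 =2
r33=100001 pc2: +4 =6
r34=100010 pc2: +4 =10
r35=100011 pc3: +8 =18
r36=100100 pc2: +4 =22
r37=100101 pc3: +8 =30
r38=100110 pc3: +8 =38
r39=100111 pc4: +16 =54
r40=101000 pc2: +4 =58
r41=101001 pc3: +8 =66
r42=101010 pc3: +8 =74
r43=101011 pc4: +16 =90
r44=101100 pc3: +8 =98
r45=101101 pc4: +16 =114
r46=101110 pc4: +16 =130
r47=101111 pc5: +32 =162
r48=110000 pc2: +4 =166
r49=110001 pc3: +8 =174
r50=110010 pc3: +8 =182
r51=110011 pc4: +16 =198
r52=110100 pc3: +8 =206
r53=110101 pc4: +16 =222
r54=110110 pc4: +16 =238
r55=110111 pc5: +32 =270
r56=111000 pc3: +8 =278
r57=111001 pc4: +16 =294
r58=111010 pc4: +16 =310
r59=111011 pc5: +32 =342
r60=111100 pc4: +16 =358
r61=111101 pc5: +32 =390
r62=111110 pc5: +32 =422
r63=111111 pc6: +64 =486
r64=1000000 pc1: +2 =488
r65=1000001 pc2: +4 =492
r66=1000010 pc2: +4 =496
r67=1000011 pc3: +8 =504
r68=1000100 pc2: +4 =508
r69=1000101 pc3: +8 =516
r70=1000110 pc3: +8 =524
r71=1000111 pc4: +16 =540
r72=1001000 pc2: +4 =544
r73=1001001 pc3: +8 =552
r74=1001010 pc3: +8 =560
r75=1001011 pc4: +16 =576
r76=1001100 pc3: +8 =584
r77=1001101 pc4: +16 =600
r78=1001110 pc4: +16 =616
r79=1001111 pc5: +32 =648
r80=1010000 pc2: +4 =652
r81=1010001 pc3: +8 =660
r82=1010010 pc3: +8 =668
r83=1010011 pc4: +16 =684
r84=1010100 pc3: +8 =692
r85=1010101 pc4: +16 =708
r86=1010110 pc4: +16 =724
r87=1010111 pc5: +32 =756
r88=1011000 pc3: +8 =764
r89=1011001 pc4: +16 =780
r90=1011010 pc4: +16 =796
r91=1011011 pc5: +32 =828
r92=1011100 pc4: +16 =844
r93=1011101 pc5: +32 =876
r94=1011110 pc5: +32 =908
r95=1011111 pc6: +64 =972
r96=1100000 pc2: +4 =976
r97=1100001 pc3: +8 =984
r98=1100010 pc3: +8 =992
r99=1100011 pc4: +16 =1008
r100=1100100 pc3: +8 =1016
r101=1100101 pc4: +16 =1032
r102=1100110 pc4: +16 =1048
r103=1100111 pc5: +32 =1080
r104=1101000 pc3: +8 =1088
r105=1101001 pc4: +16 =1104
r106=1101010 pc4: +16 =1120
r107=1101011 pc5: +32 =1152
r108=1101100 pc4: +16 =1168
r109=1101101 pc5: +32 =1200
r110=1101110 pc5: +32 =1232
r111=1101111 pc6: +64 =1296
r112=1110000 pc3: +8 =1304
r113=1110001 pc4: +16 =1320
r114=1110010 pc4: +16 =1336
r115=1110011 pc5: +32 =1368
r116=1110100 pc4: +16 =1384
r117=1110101 pc5: +32 =1416
r118=1110110 pc5: +32 =1448
r119=1110111 pc6: +64 =1512
r120=1111000 pc4: +16 =1528
r121=1111001 pc5: +32 =1560
r122=1111010 pc5: +32 =1592
r123=1111011 pc6: +64 =1656
r124=1111100 pc5: +32 =1688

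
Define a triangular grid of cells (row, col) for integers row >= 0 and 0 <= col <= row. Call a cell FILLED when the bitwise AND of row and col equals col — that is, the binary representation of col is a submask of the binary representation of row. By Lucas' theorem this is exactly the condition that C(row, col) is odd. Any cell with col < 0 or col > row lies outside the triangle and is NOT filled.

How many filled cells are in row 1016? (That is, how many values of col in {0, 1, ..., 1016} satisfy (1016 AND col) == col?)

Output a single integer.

Answer: 128

Derivation:
1016 in binary = 1111111000
popcount(1016) = number of 1-bits in 1111111000 = 7
A col c satisfies (1016 AND c) == c iff every set bit of c is also set in 1016; each of the 7 set bits of 1016 can independently be on or off in c.
count = 2^7 = 128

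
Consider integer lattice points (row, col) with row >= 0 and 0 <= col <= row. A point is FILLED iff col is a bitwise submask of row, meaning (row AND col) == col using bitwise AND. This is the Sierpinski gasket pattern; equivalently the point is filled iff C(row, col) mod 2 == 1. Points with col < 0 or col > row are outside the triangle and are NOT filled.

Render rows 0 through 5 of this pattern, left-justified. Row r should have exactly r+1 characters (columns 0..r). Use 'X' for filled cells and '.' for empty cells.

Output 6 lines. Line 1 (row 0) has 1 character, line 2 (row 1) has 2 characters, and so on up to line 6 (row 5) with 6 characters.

r0=0: X
r1=1: XX
r2=10: X.X
r3=11: XXXX
r4=100: X...X
r5=101: XX..XX

Answer: X
XX
X.X
XXXX
X...X
XX..XX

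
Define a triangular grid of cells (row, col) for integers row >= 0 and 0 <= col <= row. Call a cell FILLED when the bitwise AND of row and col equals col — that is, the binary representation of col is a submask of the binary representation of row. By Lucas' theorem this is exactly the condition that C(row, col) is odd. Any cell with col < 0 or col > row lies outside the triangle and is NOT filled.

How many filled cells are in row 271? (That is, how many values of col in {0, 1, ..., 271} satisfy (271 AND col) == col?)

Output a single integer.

271 in binary = 100001111
popcount(271) = number of 1-bits in 100001111 = 5
A col c satisfies (271 AND c) == c iff every set bit of c is also set in 271; each of the 5 set bits of 271 can independently be on or off in c.
count = 2^5 = 32

Answer: 32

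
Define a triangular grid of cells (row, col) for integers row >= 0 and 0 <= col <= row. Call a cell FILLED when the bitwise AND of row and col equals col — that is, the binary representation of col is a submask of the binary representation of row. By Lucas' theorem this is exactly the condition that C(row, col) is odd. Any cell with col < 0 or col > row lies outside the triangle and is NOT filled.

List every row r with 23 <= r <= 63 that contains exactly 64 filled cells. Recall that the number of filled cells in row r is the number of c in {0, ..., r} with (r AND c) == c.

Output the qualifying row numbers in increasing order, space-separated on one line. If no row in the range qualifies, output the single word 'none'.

Row r has 2^popcount(r) filled cells, so we need popcount(r) = log2(64) = 6.
Scan r = 23..63 and keep those with exactly 6 one-bits:
r=23=10111 popcount=4 -> skip
r=24=11000 popcount=2 -> skip
r=25=11001 popcount=3 -> skip
r=26=11010 popcount=3 -> skip
r=27=11011 popcount=4 -> skip
r=28=11100 popcount=3 -> skip
r=29=11101 popcount=4 -> skip
r=30=11110 popcount=4 -> skip
r=31=11111 popcount=5 -> skip
r=32=100000 popcount=1 -> skip
r=33=100001 popcount=2 -> skip
r=34=100010 popcount=2 -> skip
r=35=100011 popcount=3 -> skip
r=36=100100 popcount=2 -> skip
r=37=100101 popcount=3 -> skip
r=38=100110 popcount=3 -> skip
r=39=100111 popcount=4 -> skip
r=40=101000 popcount=2 -> skip
r=41=101001 popcount=3 -> skip
r=42=101010 popcount=3 -> skip
r=43=101011 popcount=4 -> skip
r=44=101100 popcount=3 -> skip
r=45=101101 popcount=4 -> skip
r=46=101110 popcount=4 -> skip
r=47=101111 popcount=5 -> skip
r=48=110000 popcount=2 -> skip
r=49=110001 popcount=3 -> skip
r=50=110010 popcount=3 -> skip
r=51=110011 popcount=4 -> skip
r=52=110100 popcount=3 -> skip
r=53=110101 popcount=4 -> skip
r=54=110110 popcount=4 -> skip
r=55=110111 popcount=5 -> skip
r=56=111000 popcount=3 -> skip
r=57=111001 popcount=4 -> skip
r=58=111010 popcount=4 -> skip
r=59=111011 popcount=5 -> skip
r=60=111100 popcount=4 -> skip
r=61=111101 popcount=5 -> skip
r=62=111110 popcount=5 -> skip
r=63=111111 popcount=6 -> KEEP
Kept rows: 63

Answer: 63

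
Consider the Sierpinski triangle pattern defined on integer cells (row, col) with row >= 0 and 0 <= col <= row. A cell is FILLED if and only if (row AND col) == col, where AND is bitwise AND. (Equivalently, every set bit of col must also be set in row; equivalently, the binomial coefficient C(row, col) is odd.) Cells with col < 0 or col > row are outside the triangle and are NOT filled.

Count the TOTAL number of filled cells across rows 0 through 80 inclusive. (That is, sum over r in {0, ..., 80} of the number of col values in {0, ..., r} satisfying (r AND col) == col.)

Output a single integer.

r0=0 pc0: +1 =1
r1=1 pc1: +2 =3
r2=10 pc1: +2 =5
r3=11 pc2: +4 =9
r4=100 pc1: +2 =11
r5=101 pc2: +4 =15
r6=110 pc2: +4 =19
r7=111 pc3: +8 =27
r8=1000 pc1: +2 =29
r9=1001 pc2: +4 =33
r10=1010 pc2: +4 =37
r11=1011 pc3: +8 =45
r12=1100 pc2: +4 =49
r13=1101 pc3: +8 =57
r14=1110 pc3: +8 =65
r15=1111 pc4: +16 =81
r16=10000 pc1: +2 =83
r17=10001 pc2: +4 =87
r18=10010 pc2: +4 =91
r19=10011 pc3: +8 =99
r20=10100 pc2: +4 =103
r21=10101 pc3: +8 =111
r22=10110 pc3: +8 =119
r23=10111 pc4: +16 =135
r24=11000 pc2: +4 =139
r25=11001 pc3: +8 =147
r26=11010 pc3: +8 =155
r27=11011 pc4: +16 =171
r28=11100 pc3: +8 =179
r29=11101 pc4: +16 =195
r30=11110 pc4: +16 =211
r31=11111 pc5: +32 =243
r32=100000 pc1: +2 =245
r33=100001 pc2: +4 =249
r34=100010 pc2: +4 =253
r35=100011 pc3: +8 =261
r36=100100 pc2: +4 =265
r37=100101 pc3: +8 =273
r38=100110 pc3: +8 =281
r39=100111 pc4: +16 =297
r40=101000 pc2: +4 =301
r41=101001 pc3: +8 =309
r42=101010 pc3: +8 =317
r43=101011 pc4: +16 =333
r44=101100 pc3: +8 =341
r45=101101 pc4: +16 =357
r46=101110 pc4: +16 =373
r47=101111 pc5: +32 =405
r48=110000 pc2: +4 =409
r49=110001 pc3: +8 =417
r50=110010 pc3: +8 =425
r51=110011 pc4: +16 =441
r52=110100 pc3: +8 =449
r53=110101 pc4: +16 =465
r54=110110 pc4: +16 =481
r55=110111 pc5: +32 =513
r56=111000 pc3: +8 =521
r57=111001 pc4: +16 =537
r58=111010 pc4: +16 =553
r59=111011 pc5: +32 =585
r60=111100 pc4: +16 =601
r61=111101 pc5: +32 =633
r62=111110 pc5: +32 =665
r63=111111 pc6: +64 =729
r64=1000000 pc1: +2 =731
r65=1000001 pc2: +4 =735
r66=1000010 pc2: +4 =739
r67=1000011 pc3: +8 =747
r68=1000100 pc2: +4 =751
r69=1000101 pc3: +8 =759
r70=1000110 pc3: +8 =767
r71=1000111 pc4: +16 =783
r72=1001000 pc2: +4 =787
r73=1001001 pc3: +8 =795
r74=1001010 pc3: +8 =803
r75=1001011 pc4: +16 =819
r76=1001100 pc3: +8 =827
r77=1001101 pc4: +16 =843
r78=1001110 pc4: +16 =859
r79=1001111 pc5: +32 =891
r80=1010000 pc2: +4 =895

Answer: 895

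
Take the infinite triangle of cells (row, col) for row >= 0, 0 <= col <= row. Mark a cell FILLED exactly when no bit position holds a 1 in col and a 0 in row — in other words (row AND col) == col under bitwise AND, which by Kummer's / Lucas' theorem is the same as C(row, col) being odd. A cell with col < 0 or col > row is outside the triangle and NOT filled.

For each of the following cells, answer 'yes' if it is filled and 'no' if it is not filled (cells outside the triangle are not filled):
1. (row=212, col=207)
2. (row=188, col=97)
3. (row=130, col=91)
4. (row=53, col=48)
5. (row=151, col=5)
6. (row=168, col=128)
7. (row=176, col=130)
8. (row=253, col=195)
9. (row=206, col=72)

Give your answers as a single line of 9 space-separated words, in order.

(212,207): row=0b11010100, col=0b11001111, row AND col = 0b11000100 = 196; 196 != 207 -> empty
(188,97): row=0b10111100, col=0b1100001, row AND col = 0b100000 = 32; 32 != 97 -> empty
(130,91): row=0b10000010, col=0b1011011, row AND col = 0b10 = 2; 2 != 91 -> empty
(53,48): row=0b110101, col=0b110000, row AND col = 0b110000 = 48; 48 == 48 -> filled
(151,5): row=0b10010111, col=0b101, row AND col = 0b101 = 5; 5 == 5 -> filled
(168,128): row=0b10101000, col=0b10000000, row AND col = 0b10000000 = 128; 128 == 128 -> filled
(176,130): row=0b10110000, col=0b10000010, row AND col = 0b10000000 = 128; 128 != 130 -> empty
(253,195): row=0b11111101, col=0b11000011, row AND col = 0b11000001 = 193; 193 != 195 -> empty
(206,72): row=0b11001110, col=0b1001000, row AND col = 0b1001000 = 72; 72 == 72 -> filled

Answer: no no no yes yes yes no no yes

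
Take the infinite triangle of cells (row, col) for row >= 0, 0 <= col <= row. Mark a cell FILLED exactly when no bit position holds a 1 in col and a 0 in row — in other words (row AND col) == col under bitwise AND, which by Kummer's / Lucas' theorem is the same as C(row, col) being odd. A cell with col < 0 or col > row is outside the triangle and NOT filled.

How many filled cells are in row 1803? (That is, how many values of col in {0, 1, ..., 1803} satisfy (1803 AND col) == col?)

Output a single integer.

1803 in binary = 11100001011
popcount(1803) = number of 1-bits in 11100001011 = 6
A col c satisfies (1803 AND c) == c iff every set bit of c is also set in 1803; each of the 6 set bits of 1803 can independently be on or off in c.
count = 2^6 = 64

Answer: 64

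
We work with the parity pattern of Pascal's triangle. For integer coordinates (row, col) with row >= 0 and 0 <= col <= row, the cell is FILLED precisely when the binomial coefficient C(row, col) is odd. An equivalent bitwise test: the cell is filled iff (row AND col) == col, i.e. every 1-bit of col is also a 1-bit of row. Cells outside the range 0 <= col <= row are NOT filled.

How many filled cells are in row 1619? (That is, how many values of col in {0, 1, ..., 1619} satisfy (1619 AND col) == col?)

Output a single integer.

Answer: 64

Derivation:
1619 in binary = 11001010011
popcount(1619) = number of 1-bits in 11001010011 = 6
A col c satisfies (1619 AND c) == c iff every set bit of c is also set in 1619; each of the 6 set bits of 1619 can independently be on or off in c.
count = 2^6 = 64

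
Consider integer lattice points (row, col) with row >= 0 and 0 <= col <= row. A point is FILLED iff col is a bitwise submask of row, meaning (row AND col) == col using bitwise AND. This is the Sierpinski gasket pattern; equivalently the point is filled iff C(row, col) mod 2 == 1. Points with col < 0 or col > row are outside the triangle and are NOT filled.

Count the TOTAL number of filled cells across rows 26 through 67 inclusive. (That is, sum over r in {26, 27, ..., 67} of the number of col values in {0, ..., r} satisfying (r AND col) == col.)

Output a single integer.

r26=11010 pc3: +8 =8
r27=11011 pc4: +16 =24
r28=11100 pc3: +8 =32
r29=11101 pc4: +16 =48
r30=11110 pc4: +16 =64
r31=11111 pc5: +32 =96
r32=100000 pc1: +2 =98
r33=100001 pc2: +4 =102
r34=100010 pc2: +4 =106
r35=100011 pc3: +8 =114
r36=100100 pc2: +4 =118
r37=100101 pc3: +8 =126
r38=100110 pc3: +8 =134
r39=100111 pc4: +16 =150
r40=101000 pc2: +4 =154
r41=101001 pc3: +8 =162
r42=101010 pc3: +8 =170
r43=101011 pc4: +16 =186
r44=101100 pc3: +8 =194
r45=101101 pc4: +16 =210
r46=101110 pc4: +16 =226
r47=101111 pc5: +32 =258
r48=110000 pc2: +4 =262
r49=110001 pc3: +8 =270
r50=110010 pc3: +8 =278
r51=110011 pc4: +16 =294
r52=110100 pc3: +8 =302
r53=110101 pc4: +16 =318
r54=110110 pc4: +16 =334
r55=110111 pc5: +32 =366
r56=111000 pc3: +8 =374
r57=111001 pc4: +16 =390
r58=111010 pc4: +16 =406
r59=111011 pc5: +32 =438
r60=111100 pc4: +16 =454
r61=111101 pc5: +32 =486
r62=111110 pc5: +32 =518
r63=111111 pc6: +64 =582
r64=1000000 pc1: +2 =584
r65=1000001 pc2: +4 =588
r66=1000010 pc2: +4 =592
r67=1000011 pc3: +8 =600

Answer: 600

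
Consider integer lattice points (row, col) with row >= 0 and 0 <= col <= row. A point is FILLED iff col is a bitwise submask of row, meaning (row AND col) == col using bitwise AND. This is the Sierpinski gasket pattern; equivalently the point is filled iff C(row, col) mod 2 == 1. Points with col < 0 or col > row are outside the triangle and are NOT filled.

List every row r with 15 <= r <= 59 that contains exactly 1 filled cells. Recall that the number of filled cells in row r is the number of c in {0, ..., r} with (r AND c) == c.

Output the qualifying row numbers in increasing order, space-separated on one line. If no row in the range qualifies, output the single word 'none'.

Answer: none

Derivation:
Row r has 2^popcount(r) filled cells, so we need popcount(r) = log2(1) = 0.
Scan r = 15..59 and keep those with exactly 0 one-bits:
r=15=1111 popcount=4 -> skip
r=16=10000 popcount=1 -> skip
r=17=10001 popcount=2 -> skip
r=18=10010 popcount=2 -> skip
r=19=10011 popcount=3 -> skip
r=20=10100 popcount=2 -> skip
r=21=10101 popcount=3 -> skip
r=22=10110 popcount=3 -> skip
r=23=10111 popcount=4 -> skip
r=24=11000 popcount=2 -> skip
r=25=11001 popcount=3 -> skip
r=26=11010 popcount=3 -> skip
r=27=11011 popcount=4 -> skip
r=28=11100 popcount=3 -> skip
r=29=11101 popcount=4 -> skip
r=30=11110 popcount=4 -> skip
r=31=11111 popcount=5 -> skip
r=32=100000 popcount=1 -> skip
r=33=100001 popcount=2 -> skip
r=34=100010 popcount=2 -> skip
r=35=100011 popcount=3 -> skip
r=36=100100 popcount=2 -> skip
r=37=100101 popcount=3 -> skip
r=38=100110 popcount=3 -> skip
r=39=100111 popcount=4 -> skip
r=40=101000 popcount=2 -> skip
r=41=101001 popcount=3 -> skip
r=42=101010 popcount=3 -> skip
r=43=101011 popcount=4 -> skip
r=44=101100 popcount=3 -> skip
r=45=101101 popcount=4 -> skip
r=46=101110 popcount=4 -> skip
r=47=101111 popcount=5 -> skip
r=48=110000 popcount=2 -> skip
r=49=110001 popcount=3 -> skip
r=50=110010 popcount=3 -> skip
r=51=110011 popcount=4 -> skip
r=52=110100 popcount=3 -> skip
r=53=110101 popcount=4 -> skip
r=54=110110 popcount=4 -> skip
r=55=110111 popcount=5 -> skip
r=56=111000 popcount=3 -> skip
r=57=111001 popcount=4 -> skip
r=58=111010 popcount=4 -> skip
r=59=111011 popcount=5 -> skip
Kept rows: none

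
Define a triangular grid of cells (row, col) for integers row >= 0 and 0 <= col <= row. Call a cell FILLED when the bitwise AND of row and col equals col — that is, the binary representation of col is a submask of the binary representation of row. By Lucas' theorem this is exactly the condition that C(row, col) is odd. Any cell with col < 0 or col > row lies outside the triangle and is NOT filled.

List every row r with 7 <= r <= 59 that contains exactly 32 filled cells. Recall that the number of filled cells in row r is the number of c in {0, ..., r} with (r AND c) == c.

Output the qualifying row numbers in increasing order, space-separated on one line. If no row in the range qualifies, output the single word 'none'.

Row r has 2^popcount(r) filled cells, so we need popcount(r) = log2(32) = 5.
Scan r = 7..59 and keep those with exactly 5 one-bits:
r=7=111 popcount=3 -> skip
r=8=1000 popcount=1 -> skip
r=9=1001 popcount=2 -> skip
r=10=1010 popcount=2 -> skip
r=11=1011 popcount=3 -> skip
r=12=1100 popcount=2 -> skip
r=13=1101 popcount=3 -> skip
r=14=1110 popcount=3 -> skip
r=15=1111 popcount=4 -> skip
r=16=10000 popcount=1 -> skip
r=17=10001 popcount=2 -> skip
r=18=10010 popcount=2 -> skip
r=19=10011 popcount=3 -> skip
r=20=10100 popcount=2 -> skip
r=21=10101 popcount=3 -> skip
r=22=10110 popcount=3 -> skip
r=23=10111 popcount=4 -> skip
r=24=11000 popcount=2 -> skip
r=25=11001 popcount=3 -> skip
r=26=11010 popcount=3 -> skip
r=27=11011 popcount=4 -> skip
r=28=11100 popcount=3 -> skip
r=29=11101 popcount=4 -> skip
r=30=11110 popcount=4 -> skip
r=31=11111 popcount=5 -> KEEP
r=32=100000 popcount=1 -> skip
r=33=100001 popcount=2 -> skip
r=34=100010 popcount=2 -> skip
r=35=100011 popcount=3 -> skip
r=36=100100 popcount=2 -> skip
r=37=100101 popcount=3 -> skip
r=38=100110 popcount=3 -> skip
r=39=100111 popcount=4 -> skip
r=40=101000 popcount=2 -> skip
r=41=101001 popcount=3 -> skip
r=42=101010 popcount=3 -> skip
r=43=101011 popcount=4 -> skip
r=44=101100 popcount=3 -> skip
r=45=101101 popcount=4 -> skip
r=46=101110 popcount=4 -> skip
r=47=101111 popcount=5 -> KEEP
r=48=110000 popcount=2 -> skip
r=49=110001 popcount=3 -> skip
r=50=110010 popcount=3 -> skip
r=51=110011 popcount=4 -> skip
r=52=110100 popcount=3 -> skip
r=53=110101 popcount=4 -> skip
r=54=110110 popcount=4 -> skip
r=55=110111 popcount=5 -> KEEP
r=56=111000 popcount=3 -> skip
r=57=111001 popcount=4 -> skip
r=58=111010 popcount=4 -> skip
r=59=111011 popcount=5 -> KEEP
Kept rows: 31 47 55 59

Answer: 31 47 55 59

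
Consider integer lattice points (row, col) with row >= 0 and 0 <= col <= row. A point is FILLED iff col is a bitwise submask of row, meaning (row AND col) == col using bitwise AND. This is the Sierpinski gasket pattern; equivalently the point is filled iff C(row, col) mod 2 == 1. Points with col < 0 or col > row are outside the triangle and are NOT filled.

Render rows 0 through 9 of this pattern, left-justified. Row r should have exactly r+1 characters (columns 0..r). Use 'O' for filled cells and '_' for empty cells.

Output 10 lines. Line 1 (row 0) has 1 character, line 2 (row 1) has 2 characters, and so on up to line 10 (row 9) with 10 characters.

Answer: O
OO
O_O
OOOO
O___O
OO__OO
O_O_O_O
OOOOOOOO
O_______O
OO______OO

Derivation:
r0=0: O
r1=1: OO
r2=10: O_O
r3=11: OOOO
r4=100: O___O
r5=101: OO__OO
r6=110: O_O_O_O
r7=111: OOOOOOOO
r8=1000: O_______O
r9=1001: OO______OO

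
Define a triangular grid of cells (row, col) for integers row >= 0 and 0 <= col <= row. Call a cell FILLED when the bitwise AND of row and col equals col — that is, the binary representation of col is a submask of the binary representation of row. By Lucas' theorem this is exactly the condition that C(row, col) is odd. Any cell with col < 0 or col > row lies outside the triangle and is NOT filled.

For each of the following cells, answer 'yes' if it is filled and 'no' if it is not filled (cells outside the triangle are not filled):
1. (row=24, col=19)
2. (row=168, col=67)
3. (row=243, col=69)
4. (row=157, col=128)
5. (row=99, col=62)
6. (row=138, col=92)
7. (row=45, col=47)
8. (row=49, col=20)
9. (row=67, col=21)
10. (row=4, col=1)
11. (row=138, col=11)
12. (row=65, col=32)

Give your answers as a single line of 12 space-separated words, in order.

Answer: no no no yes no no no no no no no no

Derivation:
(24,19): row=0b11000, col=0b10011, row AND col = 0b10000 = 16; 16 != 19 -> empty
(168,67): row=0b10101000, col=0b1000011, row AND col = 0b0 = 0; 0 != 67 -> empty
(243,69): row=0b11110011, col=0b1000101, row AND col = 0b1000001 = 65; 65 != 69 -> empty
(157,128): row=0b10011101, col=0b10000000, row AND col = 0b10000000 = 128; 128 == 128 -> filled
(99,62): row=0b1100011, col=0b111110, row AND col = 0b100010 = 34; 34 != 62 -> empty
(138,92): row=0b10001010, col=0b1011100, row AND col = 0b1000 = 8; 8 != 92 -> empty
(45,47): col outside [0, 45] -> not filled
(49,20): row=0b110001, col=0b10100, row AND col = 0b10000 = 16; 16 != 20 -> empty
(67,21): row=0b1000011, col=0b10101, row AND col = 0b1 = 1; 1 != 21 -> empty
(4,1): row=0b100, col=0b1, row AND col = 0b0 = 0; 0 != 1 -> empty
(138,11): row=0b10001010, col=0b1011, row AND col = 0b1010 = 10; 10 != 11 -> empty
(65,32): row=0b1000001, col=0b100000, row AND col = 0b0 = 0; 0 != 32 -> empty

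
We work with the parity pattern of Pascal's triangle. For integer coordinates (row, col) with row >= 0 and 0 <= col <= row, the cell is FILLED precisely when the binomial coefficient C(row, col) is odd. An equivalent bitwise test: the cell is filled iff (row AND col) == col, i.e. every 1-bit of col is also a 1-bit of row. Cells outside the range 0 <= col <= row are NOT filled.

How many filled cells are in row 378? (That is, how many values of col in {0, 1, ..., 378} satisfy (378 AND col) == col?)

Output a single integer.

Answer: 64

Derivation:
378 in binary = 101111010
popcount(378) = number of 1-bits in 101111010 = 6
A col c satisfies (378 AND c) == c iff every set bit of c is also set in 378; each of the 6 set bits of 378 can independently be on or off in c.
count = 2^6 = 64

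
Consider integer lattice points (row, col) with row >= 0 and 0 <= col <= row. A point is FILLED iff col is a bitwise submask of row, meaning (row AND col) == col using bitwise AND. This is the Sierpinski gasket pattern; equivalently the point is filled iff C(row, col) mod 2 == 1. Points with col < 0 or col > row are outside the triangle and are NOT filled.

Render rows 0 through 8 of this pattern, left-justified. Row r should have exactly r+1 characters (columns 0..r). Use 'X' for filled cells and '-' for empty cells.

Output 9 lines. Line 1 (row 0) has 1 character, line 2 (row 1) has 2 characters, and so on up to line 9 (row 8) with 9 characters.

Answer: X
XX
X-X
XXXX
X---X
XX--XX
X-X-X-X
XXXXXXXX
X-------X

Derivation:
r0=0: X
r1=1: XX
r2=10: X-X
r3=11: XXXX
r4=100: X---X
r5=101: XX--XX
r6=110: X-X-X-X
r7=111: XXXXXXXX
r8=1000: X-------X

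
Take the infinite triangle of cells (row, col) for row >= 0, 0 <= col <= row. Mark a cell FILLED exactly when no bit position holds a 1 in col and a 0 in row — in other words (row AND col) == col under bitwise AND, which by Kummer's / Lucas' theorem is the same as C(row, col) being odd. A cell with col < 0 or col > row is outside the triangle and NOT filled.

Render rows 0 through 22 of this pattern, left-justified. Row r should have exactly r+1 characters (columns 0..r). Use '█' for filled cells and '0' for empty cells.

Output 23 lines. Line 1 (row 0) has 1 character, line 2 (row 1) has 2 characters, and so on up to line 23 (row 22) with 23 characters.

r0=0: █
r1=1: ██
r2=10: █0█
r3=11: ████
r4=100: █000█
r5=101: ██00██
r6=110: █0█0█0█
r7=111: ████████
r8=1000: █0000000█
r9=1001: ██000000██
r10=1010: █0█00000█0█
r11=1011: ████0000████
r12=1100: █000█000█000█
r13=1101: ██00██00██00██
r14=1110: █0█0█0█0█0█0█0█
r15=1111: ████████████████
r16=10000: █000000000000000█
r17=10001: ██00000000000000██
r18=10010: █0█0000000000000█0█
r19=10011: ████000000000000████
r20=10100: █000█00000000000█000█
r21=10101: ██00██0000000000██00██
r22=10110: █0█0█0█000000000█0█0█0█

Answer: █
██
█0█
████
█000█
██00██
█0█0█0█
████████
█0000000█
██000000██
█0█00000█0█
████0000████
█000█000█000█
██00██00██00██
█0█0█0█0█0█0█0█
████████████████
█000000000000000█
██00000000000000██
█0█0000000000000█0█
████000000000000████
█000█00000000000█000█
██00██0000000000██00██
█0█0█0█000000000█0█0█0█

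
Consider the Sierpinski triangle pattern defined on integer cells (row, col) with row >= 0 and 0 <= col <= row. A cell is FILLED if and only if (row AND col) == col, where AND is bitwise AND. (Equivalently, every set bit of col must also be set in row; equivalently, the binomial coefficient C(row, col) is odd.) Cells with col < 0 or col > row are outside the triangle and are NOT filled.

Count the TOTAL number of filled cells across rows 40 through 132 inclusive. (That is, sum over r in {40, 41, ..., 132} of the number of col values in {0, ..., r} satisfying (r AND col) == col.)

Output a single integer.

r40=101000 pc2: +4 =4
r41=101001 pc3: +8 =12
r42=101010 pc3: +8 =20
r43=101011 pc4: +16 =36
r44=101100 pc3: +8 =44
r45=101101 pc4: +16 =60
r46=101110 pc4: +16 =76
r47=101111 pc5: +32 =108
r48=110000 pc2: +4 =112
r49=110001 pc3: +8 =120
r50=110010 pc3: +8 =128
r51=110011 pc4: +16 =144
r52=110100 pc3: +8 =152
r53=110101 pc4: +16 =168
r54=110110 pc4: +16 =184
r55=110111 pc5: +32 =216
r56=111000 pc3: +8 =224
r57=111001 pc4: +16 =240
r58=111010 pc4: +16 =256
r59=111011 pc5: +32 =288
r60=111100 pc4: +16 =304
r61=111101 pc5: +32 =336
r62=111110 pc5: +32 =368
r63=111111 pc6: +64 =432
r64=1000000 pc1: +2 =434
r65=1000001 pc2: +4 =438
r66=1000010 pc2: +4 =442
r67=1000011 pc3: +8 =450
r68=1000100 pc2: +4 =454
r69=1000101 pc3: +8 =462
r70=1000110 pc3: +8 =470
r71=1000111 pc4: +16 =486
r72=1001000 pc2: +4 =490
r73=1001001 pc3: +8 =498
r74=1001010 pc3: +8 =506
r75=1001011 pc4: +16 =522
r76=1001100 pc3: +8 =530
r77=1001101 pc4: +16 =546
r78=1001110 pc4: +16 =562
r79=1001111 pc5: +32 =594
r80=1010000 pc2: +4 =598
r81=1010001 pc3: +8 =606
r82=1010010 pc3: +8 =614
r83=1010011 pc4: +16 =630
r84=1010100 pc3: +8 =638
r85=1010101 pc4: +16 =654
r86=1010110 pc4: +16 =670
r87=1010111 pc5: +32 =702
r88=1011000 pc3: +8 =710
r89=1011001 pc4: +16 =726
r90=1011010 pc4: +16 =742
r91=1011011 pc5: +32 =774
r92=1011100 pc4: +16 =790
r93=1011101 pc5: +32 =822
r94=1011110 pc5: +32 =854
r95=1011111 pc6: +64 =918
r96=1100000 pc2: +4 =922
r97=1100001 pc3: +8 =930
r98=1100010 pc3: +8 =938
r99=1100011 pc4: +16 =954
r100=1100100 pc3: +8 =962
r101=1100101 pc4: +16 =978
r102=1100110 pc4: +16 =994
r103=1100111 pc5: +32 =1026
r104=1101000 pc3: +8 =1034
r105=1101001 pc4: +16 =1050
r106=1101010 pc4: +16 =1066
r107=1101011 pc5: +32 =1098
r108=1101100 pc4: +16 =1114
r109=1101101 pc5: +32 =1146
r110=1101110 pc5: +32 =1178
r111=1101111 pc6: +64 =1242
r112=1110000 pc3: +8 =1250
r113=1110001 pc4: +16 =1266
r114=1110010 pc4: +16 =1282
r115=1110011 pc5: +32 =1314
r116=1110100 pc4: +16 =1330
r117=1110101 pc5: +32 =1362
r118=1110110 pc5: +32 =1394
r119=1110111 pc6: +64 =1458
r120=1111000 pc4: +16 =1474
r121=1111001 pc5: +32 =1506
r122=1111010 pc5: +32 =1538
r123=1111011 pc6: +64 =1602
r124=1111100 pc5: +32 =1634
r125=1111101 pc6: +64 =1698
r126=1111110 pc6: +64 =1762
r127=1111111 pc7: +128 =1890
r128=10000000 pc1: +2 =1892
r129=10000001 pc2: +4 =1896
r130=10000010 pc2: +4 =1900
r131=10000011 pc3: +8 =1908
r132=10000100 pc2: +4 =1912

Answer: 1912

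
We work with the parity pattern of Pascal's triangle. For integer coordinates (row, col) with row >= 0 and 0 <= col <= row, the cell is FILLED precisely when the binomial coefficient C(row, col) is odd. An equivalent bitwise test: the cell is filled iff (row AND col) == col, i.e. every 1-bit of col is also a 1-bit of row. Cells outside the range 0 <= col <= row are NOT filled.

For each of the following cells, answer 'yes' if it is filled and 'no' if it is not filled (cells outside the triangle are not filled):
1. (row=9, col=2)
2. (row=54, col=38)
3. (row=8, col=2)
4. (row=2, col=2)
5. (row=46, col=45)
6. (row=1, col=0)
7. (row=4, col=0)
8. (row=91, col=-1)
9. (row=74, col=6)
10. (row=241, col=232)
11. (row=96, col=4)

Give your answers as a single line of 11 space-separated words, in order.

(9,2): row=0b1001, col=0b10, row AND col = 0b0 = 0; 0 != 2 -> empty
(54,38): row=0b110110, col=0b100110, row AND col = 0b100110 = 38; 38 == 38 -> filled
(8,2): row=0b1000, col=0b10, row AND col = 0b0 = 0; 0 != 2 -> empty
(2,2): row=0b10, col=0b10, row AND col = 0b10 = 2; 2 == 2 -> filled
(46,45): row=0b101110, col=0b101101, row AND col = 0b101100 = 44; 44 != 45 -> empty
(1,0): row=0b1, col=0b0, row AND col = 0b0 = 0; 0 == 0 -> filled
(4,0): row=0b100, col=0b0, row AND col = 0b0 = 0; 0 == 0 -> filled
(91,-1): col outside [0, 91] -> not filled
(74,6): row=0b1001010, col=0b110, row AND col = 0b10 = 2; 2 != 6 -> empty
(241,232): row=0b11110001, col=0b11101000, row AND col = 0b11100000 = 224; 224 != 232 -> empty
(96,4): row=0b1100000, col=0b100, row AND col = 0b0 = 0; 0 != 4 -> empty

Answer: no yes no yes no yes yes no no no no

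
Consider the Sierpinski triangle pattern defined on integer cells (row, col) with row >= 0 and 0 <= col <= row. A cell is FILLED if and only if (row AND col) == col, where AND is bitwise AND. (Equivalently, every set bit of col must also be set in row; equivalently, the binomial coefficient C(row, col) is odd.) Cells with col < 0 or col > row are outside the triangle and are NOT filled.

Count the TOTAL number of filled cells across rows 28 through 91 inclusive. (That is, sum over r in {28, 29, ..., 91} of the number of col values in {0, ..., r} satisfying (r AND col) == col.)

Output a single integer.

Answer: 900

Derivation:
r28=11100 pc3: +8 =8
r29=11101 pc4: +16 =24
r30=11110 pc4: +16 =40
r31=11111 pc5: +32 =72
r32=100000 pc1: +2 =74
r33=100001 pc2: +4 =78
r34=100010 pc2: +4 =82
r35=100011 pc3: +8 =90
r36=100100 pc2: +4 =94
r37=100101 pc3: +8 =102
r38=100110 pc3: +8 =110
r39=100111 pc4: +16 =126
r40=101000 pc2: +4 =130
r41=101001 pc3: +8 =138
r42=101010 pc3: +8 =146
r43=101011 pc4: +16 =162
r44=101100 pc3: +8 =170
r45=101101 pc4: +16 =186
r46=101110 pc4: +16 =202
r47=101111 pc5: +32 =234
r48=110000 pc2: +4 =238
r49=110001 pc3: +8 =246
r50=110010 pc3: +8 =254
r51=110011 pc4: +16 =270
r52=110100 pc3: +8 =278
r53=110101 pc4: +16 =294
r54=110110 pc4: +16 =310
r55=110111 pc5: +32 =342
r56=111000 pc3: +8 =350
r57=111001 pc4: +16 =366
r58=111010 pc4: +16 =382
r59=111011 pc5: +32 =414
r60=111100 pc4: +16 =430
r61=111101 pc5: +32 =462
r62=111110 pc5: +32 =494
r63=111111 pc6: +64 =558
r64=1000000 pc1: +2 =560
r65=1000001 pc2: +4 =564
r66=1000010 pc2: +4 =568
r67=1000011 pc3: +8 =576
r68=1000100 pc2: +4 =580
r69=1000101 pc3: +8 =588
r70=1000110 pc3: +8 =596
r71=1000111 pc4: +16 =612
r72=1001000 pc2: +4 =616
r73=1001001 pc3: +8 =624
r74=1001010 pc3: +8 =632
r75=1001011 pc4: +16 =648
r76=1001100 pc3: +8 =656
r77=1001101 pc4: +16 =672
r78=1001110 pc4: +16 =688
r79=1001111 pc5: +32 =720
r80=1010000 pc2: +4 =724
r81=1010001 pc3: +8 =732
r82=1010010 pc3: +8 =740
r83=1010011 pc4: +16 =756
r84=1010100 pc3: +8 =764
r85=1010101 pc4: +16 =780
r86=1010110 pc4: +16 =796
r87=1010111 pc5: +32 =828
r88=1011000 pc3: +8 =836
r89=1011001 pc4: +16 =852
r90=1011010 pc4: +16 =868
r91=1011011 pc5: +32 =900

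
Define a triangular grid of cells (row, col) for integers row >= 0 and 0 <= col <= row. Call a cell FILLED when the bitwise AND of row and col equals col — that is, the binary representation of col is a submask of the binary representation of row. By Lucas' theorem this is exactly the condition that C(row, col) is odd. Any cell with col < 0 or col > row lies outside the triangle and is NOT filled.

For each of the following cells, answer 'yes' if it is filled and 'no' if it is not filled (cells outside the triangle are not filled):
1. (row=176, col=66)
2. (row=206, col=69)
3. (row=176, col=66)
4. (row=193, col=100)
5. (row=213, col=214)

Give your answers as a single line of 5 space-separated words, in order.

(176,66): row=0b10110000, col=0b1000010, row AND col = 0b0 = 0; 0 != 66 -> empty
(206,69): row=0b11001110, col=0b1000101, row AND col = 0b1000100 = 68; 68 != 69 -> empty
(176,66): row=0b10110000, col=0b1000010, row AND col = 0b0 = 0; 0 != 66 -> empty
(193,100): row=0b11000001, col=0b1100100, row AND col = 0b1000000 = 64; 64 != 100 -> empty
(213,214): col outside [0, 213] -> not filled

Answer: no no no no no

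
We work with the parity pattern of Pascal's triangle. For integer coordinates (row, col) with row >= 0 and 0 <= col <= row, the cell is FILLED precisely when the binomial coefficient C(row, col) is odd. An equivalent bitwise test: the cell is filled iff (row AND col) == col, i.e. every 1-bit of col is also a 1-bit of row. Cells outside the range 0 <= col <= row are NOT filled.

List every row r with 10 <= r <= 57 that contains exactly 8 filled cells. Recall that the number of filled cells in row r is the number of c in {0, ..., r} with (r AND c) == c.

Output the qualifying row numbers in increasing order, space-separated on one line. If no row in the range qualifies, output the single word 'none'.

Answer: 11 13 14 19 21 22 25 26 28 35 37 38 41 42 44 49 50 52 56

Derivation:
Row r has 2^popcount(r) filled cells, so we need popcount(r) = log2(8) = 3.
Scan r = 10..57 and keep those with exactly 3 one-bits:
r=10=1010 popcount=2 -> skip
r=11=1011 popcount=3 -> KEEP
r=12=1100 popcount=2 -> skip
r=13=1101 popcount=3 -> KEEP
r=14=1110 popcount=3 -> KEEP
r=15=1111 popcount=4 -> skip
r=16=10000 popcount=1 -> skip
r=17=10001 popcount=2 -> skip
r=18=10010 popcount=2 -> skip
r=19=10011 popcount=3 -> KEEP
r=20=10100 popcount=2 -> skip
r=21=10101 popcount=3 -> KEEP
r=22=10110 popcount=3 -> KEEP
r=23=10111 popcount=4 -> skip
r=24=11000 popcount=2 -> skip
r=25=11001 popcount=3 -> KEEP
r=26=11010 popcount=3 -> KEEP
r=27=11011 popcount=4 -> skip
r=28=11100 popcount=3 -> KEEP
r=29=11101 popcount=4 -> skip
r=30=11110 popcount=4 -> skip
r=31=11111 popcount=5 -> skip
r=32=100000 popcount=1 -> skip
r=33=100001 popcount=2 -> skip
r=34=100010 popcount=2 -> skip
r=35=100011 popcount=3 -> KEEP
r=36=100100 popcount=2 -> skip
r=37=100101 popcount=3 -> KEEP
r=38=100110 popcount=3 -> KEEP
r=39=100111 popcount=4 -> skip
r=40=101000 popcount=2 -> skip
r=41=101001 popcount=3 -> KEEP
r=42=101010 popcount=3 -> KEEP
r=43=101011 popcount=4 -> skip
r=44=101100 popcount=3 -> KEEP
r=45=101101 popcount=4 -> skip
r=46=101110 popcount=4 -> skip
r=47=101111 popcount=5 -> skip
r=48=110000 popcount=2 -> skip
r=49=110001 popcount=3 -> KEEP
r=50=110010 popcount=3 -> KEEP
r=51=110011 popcount=4 -> skip
r=52=110100 popcount=3 -> KEEP
r=53=110101 popcount=4 -> skip
r=54=110110 popcount=4 -> skip
r=55=110111 popcount=5 -> skip
r=56=111000 popcount=3 -> KEEP
r=57=111001 popcount=4 -> skip
Kept rows: 11 13 14 19 21 22 25 26 28 35 37 38 41 42 44 49 50 52 56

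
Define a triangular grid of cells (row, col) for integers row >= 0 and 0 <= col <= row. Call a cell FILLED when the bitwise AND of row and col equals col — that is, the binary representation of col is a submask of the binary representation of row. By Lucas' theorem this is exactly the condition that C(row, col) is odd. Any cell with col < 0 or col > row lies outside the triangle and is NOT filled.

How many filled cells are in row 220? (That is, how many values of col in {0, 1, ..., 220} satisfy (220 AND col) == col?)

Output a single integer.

Answer: 32

Derivation:
220 in binary = 11011100
popcount(220) = number of 1-bits in 11011100 = 5
A col c satisfies (220 AND c) == c iff every set bit of c is also set in 220; each of the 5 set bits of 220 can independently be on or off in c.
count = 2^5 = 32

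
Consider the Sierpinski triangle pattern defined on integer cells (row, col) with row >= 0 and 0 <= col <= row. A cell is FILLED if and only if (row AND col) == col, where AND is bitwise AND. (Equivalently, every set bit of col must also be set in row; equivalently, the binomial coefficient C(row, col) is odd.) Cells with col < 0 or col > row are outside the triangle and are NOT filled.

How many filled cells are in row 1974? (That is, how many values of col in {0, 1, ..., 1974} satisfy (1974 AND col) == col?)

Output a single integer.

Answer: 256

Derivation:
1974 in binary = 11110110110
popcount(1974) = number of 1-bits in 11110110110 = 8
A col c satisfies (1974 AND c) == c iff every set bit of c is also set in 1974; each of the 8 set bits of 1974 can independently be on or off in c.
count = 2^8 = 256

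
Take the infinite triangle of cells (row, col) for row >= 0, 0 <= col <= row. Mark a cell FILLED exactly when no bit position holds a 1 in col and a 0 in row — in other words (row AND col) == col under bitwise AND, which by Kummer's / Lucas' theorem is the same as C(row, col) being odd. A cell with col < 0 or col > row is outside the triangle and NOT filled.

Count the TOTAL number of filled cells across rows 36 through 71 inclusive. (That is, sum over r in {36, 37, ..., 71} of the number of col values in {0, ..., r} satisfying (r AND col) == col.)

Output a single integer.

Answer: 522

Derivation:
r36=100100 pc2: +4 =4
r37=100101 pc3: +8 =12
r38=100110 pc3: +8 =20
r39=100111 pc4: +16 =36
r40=101000 pc2: +4 =40
r41=101001 pc3: +8 =48
r42=101010 pc3: +8 =56
r43=101011 pc4: +16 =72
r44=101100 pc3: +8 =80
r45=101101 pc4: +16 =96
r46=101110 pc4: +16 =112
r47=101111 pc5: +32 =144
r48=110000 pc2: +4 =148
r49=110001 pc3: +8 =156
r50=110010 pc3: +8 =164
r51=110011 pc4: +16 =180
r52=110100 pc3: +8 =188
r53=110101 pc4: +16 =204
r54=110110 pc4: +16 =220
r55=110111 pc5: +32 =252
r56=111000 pc3: +8 =260
r57=111001 pc4: +16 =276
r58=111010 pc4: +16 =292
r59=111011 pc5: +32 =324
r60=111100 pc4: +16 =340
r61=111101 pc5: +32 =372
r62=111110 pc5: +32 =404
r63=111111 pc6: +64 =468
r64=1000000 pc1: +2 =470
r65=1000001 pc2: +4 =474
r66=1000010 pc2: +4 =478
r67=1000011 pc3: +8 =486
r68=1000100 pc2: +4 =490
r69=1000101 pc3: +8 =498
r70=1000110 pc3: +8 =506
r71=1000111 pc4: +16 =522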